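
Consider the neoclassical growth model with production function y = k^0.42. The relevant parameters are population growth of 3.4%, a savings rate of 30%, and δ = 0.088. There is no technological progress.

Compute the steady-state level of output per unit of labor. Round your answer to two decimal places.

At the steady state, Δk = 0, so s·k^α = (n + δ)·k.
Rearranging, k^(1−α) = s / (n + δ).
k^0.58 = 0.30 / (0.034 + 0.088) = 0.30 / 0.122 = 2.4590
k* = 2.4590^(1/0.58) ≈ 4.7176
y* = (k*)^α = 4.7176^0.42 ≈ 1.9185

y* = 1.92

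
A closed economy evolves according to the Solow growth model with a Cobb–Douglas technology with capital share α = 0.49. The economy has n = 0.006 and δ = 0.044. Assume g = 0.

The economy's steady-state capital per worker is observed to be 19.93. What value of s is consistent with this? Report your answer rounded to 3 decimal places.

s ≈ 0.230

At the steady state, Δk = 0, so s·k^α = (n + δ)·k.
So s / (n + δ) = (k*)^(1−α) = 19.93^0.51 = 4.5999.
Therefore s = 4.5999 × (n + δ) = 4.5999 × 0.050 = 0.2300.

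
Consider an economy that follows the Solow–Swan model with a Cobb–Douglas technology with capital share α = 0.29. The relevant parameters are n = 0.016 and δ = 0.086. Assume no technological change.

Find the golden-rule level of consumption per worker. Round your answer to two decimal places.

c_gold ≈ 1.09

At the golden rule, f'(k) = n + δ, so α·k^(α−1) = n + δ and k_gold = (α/(n + δ))^(1/(1−α)).
k_gold = (0.29/0.102)^(1/0.71) = 2.8431^1.4085 ≈ 4.3568
c_gold = f(k_gold) − (n + δ)·k_gold = 1.5324 − 0.102×4.3568 ≈ 1.0880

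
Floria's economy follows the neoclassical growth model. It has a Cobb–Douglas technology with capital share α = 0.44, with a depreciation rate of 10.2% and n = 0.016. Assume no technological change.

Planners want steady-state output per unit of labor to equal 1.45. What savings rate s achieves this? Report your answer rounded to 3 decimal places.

s ≈ 0.189

Steady state requires s·f(k) = (n + δ)·k, i.e. s·k^α = (n + δ)·k.
Since y* = [s/(n + δ)]^(α/(1−α)), we have s/(n + δ) = (y*)^((1−α)/α) = 1.45^1.2727 = 1.6046.
Therefore s = 1.6046 × (n + δ) = 1.6046 × 0.118 = 0.1893.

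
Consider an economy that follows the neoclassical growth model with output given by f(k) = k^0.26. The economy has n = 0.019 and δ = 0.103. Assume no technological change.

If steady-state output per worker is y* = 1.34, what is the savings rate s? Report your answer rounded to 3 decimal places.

Steady state requires s·f(k) = (n + δ)·k, i.e. s·k^α = (n + δ)·k.
Since y* = [s/(n + δ)]^(α/(1−α)), we have s/(n + δ) = (y*)^((1−α)/α) = 1.34^2.8462 = 2.3002.
Therefore s = 2.3002 × (n + δ) = 2.3002 × 0.122 = 0.2806.

s ≈ 0.281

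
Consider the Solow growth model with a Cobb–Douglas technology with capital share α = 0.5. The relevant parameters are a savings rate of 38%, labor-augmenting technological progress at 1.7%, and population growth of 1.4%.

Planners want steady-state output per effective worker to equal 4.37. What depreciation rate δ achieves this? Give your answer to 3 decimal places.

δ ≈ 0.056

Steady state requires s·f(k) = (n + g + δ)·k, i.e. s·k^α = (n + g + δ)·k.
Since y* = [s/(n + g + δ)]^(α/(1−α)), we have s/(n + g + δ) = (y*)^((1−α)/α) = 4.37^1 = 4.3700.
Therefore n + g + δ = s / 4.3700 = 0.38 / 4.3700 = 0.0870, so δ = 0.0870 − 0.031 = 0.0560.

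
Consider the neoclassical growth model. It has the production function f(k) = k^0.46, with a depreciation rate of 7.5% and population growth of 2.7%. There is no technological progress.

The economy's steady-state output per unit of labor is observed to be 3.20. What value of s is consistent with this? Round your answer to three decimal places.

s ≈ 0.400

At the steady state, Δk = 0, so s·k^α = (n + δ)·k.
Since y* = [s/(n + δ)]^(α/(1−α)), we have s/(n + δ) = (y*)^((1−α)/α) = 3.20^1.1739 = 3.9174.
Therefore s = 3.9174 × (n + δ) = 3.9174 × 0.102 = 0.3996.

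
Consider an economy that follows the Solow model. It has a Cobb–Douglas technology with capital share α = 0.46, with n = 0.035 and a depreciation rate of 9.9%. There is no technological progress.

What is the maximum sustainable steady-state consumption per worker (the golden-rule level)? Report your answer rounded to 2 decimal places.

At the golden rule, f'(k) = n + δ, so α·k^(α−1) = n + δ and k_gold = (α/(n + δ))^(1/(1−α)).
k_gold = (0.46/0.134)^(1/0.54) = 3.4328^1.8519 ≈ 9.8167
c_gold = f(k_gold) − (n + δ)·k_gold = 2.8596 − 0.134×9.8167 ≈ 1.5442

c_gold ≈ 1.54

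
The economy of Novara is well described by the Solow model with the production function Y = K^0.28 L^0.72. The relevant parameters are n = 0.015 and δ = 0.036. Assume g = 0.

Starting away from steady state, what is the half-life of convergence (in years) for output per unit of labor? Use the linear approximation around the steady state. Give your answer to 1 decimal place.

Near the steady state the convergence rate is λ = (1 − α)(n + δ).
λ = (1 − 0.28) × 0.051 = 0.72 × 0.051 = 0.03672
Half-life = ln 2 / λ = 0.6931 / 0.03672 ≈ 18.88 years

about 18.9 years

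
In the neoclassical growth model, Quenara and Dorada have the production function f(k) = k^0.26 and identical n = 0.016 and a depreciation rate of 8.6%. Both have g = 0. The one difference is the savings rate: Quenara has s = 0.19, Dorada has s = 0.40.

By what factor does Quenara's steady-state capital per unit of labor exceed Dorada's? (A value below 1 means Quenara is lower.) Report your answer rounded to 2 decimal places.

ratio ≈ 0.37

Steady-state k* = [s/(n + δ)]^(1/(1−α)), so the ratio is [ (s_Q/(n + δ)_Q) / (s_D/(n + δ)_D) ]^1.3514.
s_Q/(n + δ)_Q = 0.19/0.102 = 1.8627; s_D/(n + δ)_D = 0.40/0.102 = 3.9216.
Ratio = (1.8627/3.9216)^1.3514 = 0.4750^1.3514 ≈ 0.3657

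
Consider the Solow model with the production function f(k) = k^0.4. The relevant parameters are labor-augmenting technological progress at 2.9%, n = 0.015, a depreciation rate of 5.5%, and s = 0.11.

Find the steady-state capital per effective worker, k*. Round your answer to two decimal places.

Steady state requires s·f(k) = (n + g + δ)·k, i.e. s·k^α = (n + g + δ)·k.
Dividing both sides by k: k^(1−α) = s / (n + g + δ).
k^0.6 = 0.11 / (0.015 + 0.029 + 0.055) = 0.11 / 0.099 = 1.1111
k* = 1.1111^(1/0.6) ≈ 1.1919

k* = 1.19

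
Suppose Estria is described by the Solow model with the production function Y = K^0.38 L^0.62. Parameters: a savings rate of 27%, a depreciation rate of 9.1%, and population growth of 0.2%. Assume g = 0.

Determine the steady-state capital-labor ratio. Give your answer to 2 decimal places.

k* = 5.58

Steady state requires s·f(k) = (n + δ)·k, i.e. s·k^α = (n + δ)·k.
Dividing both sides by k: k^(1−α) = s / (n + δ).
k^0.62 = 0.27 / (0.002 + 0.091) = 0.27 / 0.093 = 2.9032
k* = 2.9032^(1/0.62) ≈ 5.5792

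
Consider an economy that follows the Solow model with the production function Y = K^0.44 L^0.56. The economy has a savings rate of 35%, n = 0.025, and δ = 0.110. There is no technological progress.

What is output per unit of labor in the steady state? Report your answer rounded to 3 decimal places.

Steady state requires s·f(k) = (n + δ)·k, i.e. s·k^α = (n + δ)·k.
Rearranging, k^(1−α) = s / (n + δ).
k^0.56 = 0.35 / (0.025 + 0.110) = 0.35 / 0.135 = 2.5926
k* = 2.5926^(1/0.56) ≈ 5.4804
y* = (k*)^α = 5.4804^0.44 ≈ 2.1139

y* ≈ 2.114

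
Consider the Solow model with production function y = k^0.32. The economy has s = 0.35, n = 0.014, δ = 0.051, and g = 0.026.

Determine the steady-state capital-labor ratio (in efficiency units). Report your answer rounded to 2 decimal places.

In steady state, investment equals break-even investment: s·k^α = (n + g + δ)·k.
Rearranging, k^(1−α) = s / (n + g + δ).
k^0.68 = 0.35 / (0.014 + 0.026 + 0.051) = 0.35 / 0.091 = 3.8462
k* = 3.8462^(1/0.68) ≈ 7.2500

k* ≈ 7.25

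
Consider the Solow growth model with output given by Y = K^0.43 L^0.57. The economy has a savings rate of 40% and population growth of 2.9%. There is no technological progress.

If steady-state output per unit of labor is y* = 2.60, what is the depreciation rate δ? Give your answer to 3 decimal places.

δ ≈ 0.084

Steady state requires s·f(k) = (n + δ)·k, i.e. s·k^α = (n + δ)·k.
Since y* = [s/(n + δ)]^(α/(1−α)), we have s/(n + δ) = (y*)^((1−α)/α) = 2.60^1.3256 = 3.5489.
Therefore n + δ = s / 3.5489 = 0.40 / 3.5489 = 0.1127, so δ = 0.1127 − 0.029 = 0.0837.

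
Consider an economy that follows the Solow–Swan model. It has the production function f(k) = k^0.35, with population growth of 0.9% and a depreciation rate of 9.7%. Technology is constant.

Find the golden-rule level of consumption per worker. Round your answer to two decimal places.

c_gold ≈ 1.24

At the golden rule, f'(k) = n + δ, so α·k^(α−1) = n + δ and k_gold = (α/(n + δ))^(1/(1−α)).
k_gold = (0.35/0.106)^(1/0.65) = 3.3019^1.5385 ≈ 6.2823
c_gold = f(k_gold) − (n + δ)·k_gold = 1.9026 − 0.106×6.2823 ≈ 1.2367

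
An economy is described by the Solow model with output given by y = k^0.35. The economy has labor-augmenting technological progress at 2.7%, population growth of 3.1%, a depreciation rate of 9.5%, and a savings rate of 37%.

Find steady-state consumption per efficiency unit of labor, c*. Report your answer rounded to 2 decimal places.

c* = 1.01

At the steady state, Δk = 0, so s·k^α = (n + g + δ)·k.
Dividing both sides by k: k^(1−α) = s / (n + g + δ).
k^0.65 = 0.37 / (0.031 + 0.027 + 0.095) = 0.37 / 0.153 = 2.4183
k* = 2.4183^(1/0.65) ≈ 3.8906
y* = (k*)^α = 3.8906^0.35 ≈ 1.6088
c* = (1 − s)·y* = (1 − 0.37) × 1.6088 ≈ 1.0135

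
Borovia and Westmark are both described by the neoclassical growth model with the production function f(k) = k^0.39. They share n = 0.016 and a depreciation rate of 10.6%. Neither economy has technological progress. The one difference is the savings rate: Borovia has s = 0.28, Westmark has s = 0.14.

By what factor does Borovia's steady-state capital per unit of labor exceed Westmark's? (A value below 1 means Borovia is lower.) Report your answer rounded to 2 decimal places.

ratio ≈ 3.12

Steady-state k* = [s/(n + δ)]^(1/(1−α)), so the ratio is [ (s_B/(n + δ)_B) / (s_W/(n + δ)_W) ]^1.6393.
s_B/(n + δ)_B = 0.28/0.122 = 2.2951; s_W/(n + δ)_W = 0.14/0.122 = 1.1475.
Ratio = (2.2951/1.1475)^1.6393 = 2.0001^1.6393 ≈ 3.1154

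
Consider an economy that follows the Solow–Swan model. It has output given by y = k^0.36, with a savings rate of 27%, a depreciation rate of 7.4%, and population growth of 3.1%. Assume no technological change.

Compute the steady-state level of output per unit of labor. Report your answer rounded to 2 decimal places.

Steady state requires s·f(k) = (n + δ)·k, i.e. s·k^α = (n + δ)·k.
Rearranging, k^(1−α) = s / (n + δ).
k^0.64 = 0.27 / (0.031 + 0.074) = 0.27 / 0.105 = 2.5714
k* = 2.5714^(1/0.64) ≈ 4.3741
y* = (k*)^α = 4.3741^0.36 ≈ 1.7011

y* = 1.70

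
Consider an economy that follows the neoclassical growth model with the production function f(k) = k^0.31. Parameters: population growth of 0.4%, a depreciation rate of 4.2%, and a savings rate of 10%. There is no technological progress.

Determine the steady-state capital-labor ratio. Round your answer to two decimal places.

k* = 3.08

In steady state, investment equals break-even investment: s·k^α = (n + δ)·k.
Dividing both sides by k: k^(1−α) = s / (n + δ).
k^0.69 = 0.10 / (0.004 + 0.042) = 0.10 / 0.046 = 2.1739
k* = 2.1739^(1/0.69) ≈ 3.0814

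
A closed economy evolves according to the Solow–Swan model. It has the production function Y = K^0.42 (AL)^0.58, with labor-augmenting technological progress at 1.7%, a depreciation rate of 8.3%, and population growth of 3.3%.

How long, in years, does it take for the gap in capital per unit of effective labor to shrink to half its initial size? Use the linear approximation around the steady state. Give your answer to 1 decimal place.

t_½ ≈ 9.0 years

Near the steady state the convergence rate is λ = (1 − α)(n + g + δ).
λ = (1 − 0.42) × 0.133 = 0.58 × 0.133 = 0.07714
Half-life = ln 2 / λ = 0.6931 / 0.07714 ≈ 8.98 years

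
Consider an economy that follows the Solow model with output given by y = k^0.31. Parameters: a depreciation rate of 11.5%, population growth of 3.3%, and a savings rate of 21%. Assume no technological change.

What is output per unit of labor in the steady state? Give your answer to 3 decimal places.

y* ≈ 1.170

Steady state requires s·f(k) = (n + δ)·k, i.e. s·k^α = (n + δ)·k.
Rearranging, k^(1−α) = s / (n + δ).
k^0.69 = 0.21 / (0.033 + 0.115) = 0.21 / 0.148 = 1.4189
k* = 1.4189^(1/0.69) ≈ 1.6604
y* = (k*)^α = 1.6604^0.31 ≈ 1.1702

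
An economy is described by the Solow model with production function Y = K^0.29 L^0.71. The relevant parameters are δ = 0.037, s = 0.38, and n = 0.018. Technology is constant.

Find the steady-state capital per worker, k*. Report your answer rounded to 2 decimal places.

k* = 15.22

At the steady state, Δk = 0, so s·k^α = (n + δ)·k.
Rearranging, k^(1−α) = s / (n + δ).
k^0.71 = 0.38 / (0.018 + 0.037) = 0.38 / 0.055 = 6.9091
k* = 6.9091^(1/0.71) ≈ 15.2154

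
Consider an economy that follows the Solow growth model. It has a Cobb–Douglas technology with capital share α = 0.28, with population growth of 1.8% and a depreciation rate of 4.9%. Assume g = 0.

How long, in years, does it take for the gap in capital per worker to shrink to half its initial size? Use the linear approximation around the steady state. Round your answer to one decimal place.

about 14.4 years

Near the steady state the convergence rate is λ = (1 − α)(n + δ).
λ = (1 − 0.28) × 0.067 = 0.72 × 0.067 = 0.04824
Half-life = ln 2 / λ = 0.6931 / 0.04824 ≈ 14.37 years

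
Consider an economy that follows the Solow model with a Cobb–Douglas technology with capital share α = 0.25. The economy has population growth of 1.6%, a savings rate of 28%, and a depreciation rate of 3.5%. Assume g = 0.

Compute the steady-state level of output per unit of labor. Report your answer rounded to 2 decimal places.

y* = 1.76

Steady state requires s·f(k) = (n + δ)·k, i.e. s·k^α = (n + δ)·k.
Dividing both sides by k: k^(1−α) = s / (n + δ).
k^0.75 = 0.28 / (0.016 + 0.035) = 0.28 / 0.051 = 5.4902
k* = 5.4902^(1/0.75) ≈ 9.6854
y* = (k*)^α = 9.6854^0.25 ≈ 1.7641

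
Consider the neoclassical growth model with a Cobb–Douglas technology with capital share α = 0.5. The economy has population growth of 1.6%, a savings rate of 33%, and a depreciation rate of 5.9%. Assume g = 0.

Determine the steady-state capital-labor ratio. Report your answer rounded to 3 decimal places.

At the steady state, Δk = 0, so s·k^α = (n + δ)·k.
Dividing both sides by k: k^(1−α) = s / (n + δ).
k^0.5 = 0.33 / (0.016 + 0.059) = 0.33 / 0.075 = 4.4000
k* = 4.4000^(1/0.5) ≈ 19.3600

k* = 19.360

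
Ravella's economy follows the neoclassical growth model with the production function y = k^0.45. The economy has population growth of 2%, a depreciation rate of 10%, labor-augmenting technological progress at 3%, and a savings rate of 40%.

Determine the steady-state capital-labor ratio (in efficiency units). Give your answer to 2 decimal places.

Steady state requires s·f(k) = (n + g + δ)·k, i.e. s·k^α = (n + g + δ)·k.
Rearranging, k^(1−α) = s / (n + g + δ).
k^0.55 = 0.40 / (0.020 + 0.030 + 0.100) = 0.40 / 0.150 = 2.6667
k* = 2.6667^(1/0.55) ≈ 5.9497

k* ≈ 5.95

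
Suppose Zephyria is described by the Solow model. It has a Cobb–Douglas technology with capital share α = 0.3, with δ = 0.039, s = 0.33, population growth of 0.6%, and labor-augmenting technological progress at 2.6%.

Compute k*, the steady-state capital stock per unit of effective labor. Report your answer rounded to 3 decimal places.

At the steady state, Δk = 0, so s·k^α = (n + g + δ)·k.
Rearranging, k^(1−α) = s / (n + g + δ).
k^0.7 = 0.33 / (0.006 + 0.026 + 0.039) = 0.33 / 0.071 = 4.6479
k* = 4.6479^(1/0.7) ≈ 8.9789

k* = 8.979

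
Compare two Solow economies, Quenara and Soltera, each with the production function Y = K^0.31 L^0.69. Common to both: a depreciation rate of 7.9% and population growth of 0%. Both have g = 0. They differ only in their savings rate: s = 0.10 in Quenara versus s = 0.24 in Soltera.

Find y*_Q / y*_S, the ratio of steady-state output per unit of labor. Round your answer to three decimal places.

Steady-state y* = [s/(n + δ)]^(α/(1−α)), so the ratio is [ (s_Q/(n + δ)_Q) / (s_S/(n + δ)_S) ]^0.4493.
s_Q/(n + δ)_Q = 0.10/0.079 = 1.2658; s_S/(n + δ)_S = 0.24/0.079 = 3.0380.
Ratio = (1.2658/3.0380)^0.4493 = 0.4167^0.4493 ≈ 0.6748

ratio ≈ 0.675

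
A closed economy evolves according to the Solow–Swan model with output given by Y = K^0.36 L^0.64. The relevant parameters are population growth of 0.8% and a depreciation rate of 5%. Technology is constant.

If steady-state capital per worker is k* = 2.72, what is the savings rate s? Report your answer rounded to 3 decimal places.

At the steady state, Δk = 0, so s·k^α = (n + δ)·k.
So s / (n + δ) = (k*)^(1−α) = 2.72^0.64 = 1.8972.
Therefore s = 1.8972 × (n + δ) = 1.8972 × 0.058 = 0.1100.

s ≈ 0.110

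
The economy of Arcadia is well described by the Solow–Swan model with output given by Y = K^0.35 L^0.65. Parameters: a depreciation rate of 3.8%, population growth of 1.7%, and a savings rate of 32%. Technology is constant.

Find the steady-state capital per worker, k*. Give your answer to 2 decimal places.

k* = 15.02

Steady state requires s·f(k) = (n + δ)·k, i.e. s·k^α = (n + δ)·k.
Rearranging, k^(1−α) = s / (n + δ).
k^0.65 = 0.32 / (0.017 + 0.038) = 0.32 / 0.055 = 5.8182
k* = 5.8182^(1/0.65) ≈ 15.0175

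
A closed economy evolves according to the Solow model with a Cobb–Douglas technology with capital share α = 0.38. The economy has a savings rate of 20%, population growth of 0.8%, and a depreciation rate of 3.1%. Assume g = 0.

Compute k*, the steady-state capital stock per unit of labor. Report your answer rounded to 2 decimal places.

In steady state, investment equals break-even investment: s·k^α = (n + δ)·k.
Rearranging, k^(1−α) = s / (n + δ).
k^0.62 = 0.20 / (0.008 + 0.031) = 0.20 / 0.039 = 5.1282
k* = 5.1282^(1/0.62) ≈ 13.9671

k* ≈ 13.97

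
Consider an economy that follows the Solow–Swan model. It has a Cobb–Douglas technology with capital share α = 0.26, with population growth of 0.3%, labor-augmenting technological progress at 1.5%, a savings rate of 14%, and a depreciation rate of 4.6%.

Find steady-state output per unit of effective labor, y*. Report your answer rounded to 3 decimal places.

Steady state requires s·f(k) = (n + g + δ)·k, i.e. s·k^α = (n + g + δ)·k.
Rearranging, k^(1−α) = s / (n + g + δ).
k^0.74 = 0.14 / (0.003 + 0.015 + 0.046) = 0.14 / 0.064 = 2.1875
k* = 2.1875^(1/0.74) ≈ 2.8800
y* = (k*)^α = 2.8800^0.26 ≈ 1.3166

y* ≈ 1.317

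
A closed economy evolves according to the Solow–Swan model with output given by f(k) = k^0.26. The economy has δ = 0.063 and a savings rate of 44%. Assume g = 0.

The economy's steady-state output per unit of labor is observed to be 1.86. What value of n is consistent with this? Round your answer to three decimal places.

In steady state, investment equals break-even investment: s·k^α = (n + δ)·k.
Since y* = [s/(n + δ)]^(α/(1−α)), we have s/(n + δ) = (y*)^((1−α)/α) = 1.86^2.8462 = 5.8491.
Therefore n + δ = s / 5.8491 = 0.44 / 5.8491 = 0.0752, so n = 0.0752 − 0.063 = 0.0122.

n ≈ 0.012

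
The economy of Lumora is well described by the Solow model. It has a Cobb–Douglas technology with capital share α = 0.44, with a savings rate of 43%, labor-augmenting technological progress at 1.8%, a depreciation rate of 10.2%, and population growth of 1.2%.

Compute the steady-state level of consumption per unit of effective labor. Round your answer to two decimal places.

In steady state, investment equals break-even investment: s·k^α = (n + g + δ)·k.
Dividing both sides by k: k^(1−α) = s / (n + g + δ).
k^0.56 = 0.43 / (0.012 + 0.018 + 0.102) = 0.43 / 0.132 = 3.2576
k* = 3.2576^(1/0.56) ≈ 8.2393
y* = (k*)^α = 8.2393^0.44 ≈ 2.5292
c* = (1 − s)·y* = (1 − 0.43) × 2.5292 ≈ 1.4416

c* = 1.44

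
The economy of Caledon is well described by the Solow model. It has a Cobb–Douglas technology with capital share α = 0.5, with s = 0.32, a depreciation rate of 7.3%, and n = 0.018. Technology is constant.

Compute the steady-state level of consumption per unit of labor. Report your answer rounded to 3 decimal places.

At the steady state, Δk = 0, so s·k^α = (n + δ)·k.
Rearranging, k^(1−α) = s / (n + δ).
k^0.5 = 0.32 / (0.018 + 0.073) = 0.32 / 0.091 = 3.5165
k* = 3.5165^(1/0.5) ≈ 12.3658
y* = (k*)^α = 12.3658^0.5 ≈ 3.5165
c* = (1 − s)·y* = (1 − 0.32) × 3.5165 ≈ 2.3912

c* = 2.391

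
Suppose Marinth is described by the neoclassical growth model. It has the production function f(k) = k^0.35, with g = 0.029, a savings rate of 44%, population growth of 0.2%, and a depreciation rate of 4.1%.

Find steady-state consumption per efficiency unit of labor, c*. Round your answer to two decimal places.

c* ≈ 1.48

At the steady state, Δk = 0, so s·k^α = (n + g + δ)·k.
Dividing both sides by k: k^(1−α) = s / (n + g + δ).
k^0.65 = 0.44 / (0.002 + 0.029 + 0.041) = 0.44 / 0.072 = 6.1111
k* = 6.1111^(1/0.65) ≈ 16.1962
y* = (k*)^α = 16.1962^0.35 ≈ 2.6503
c* = (1 − s)·y* = (1 − 0.44) × 2.6503 ≈ 1.4842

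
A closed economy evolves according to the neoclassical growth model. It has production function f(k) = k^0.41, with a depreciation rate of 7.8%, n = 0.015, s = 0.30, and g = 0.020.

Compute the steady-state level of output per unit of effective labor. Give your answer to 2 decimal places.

In steady state, investment equals break-even investment: s·k^α = (n + g + δ)·k.
Dividing both sides by k: k^(1−α) = s / (n + g + δ).
k^0.59 = 0.30 / (0.015 + 0.020 + 0.078) = 0.30 / 0.113 = 2.6549
k* = 2.6549^(1/0.59) ≈ 5.2327
y* = (k*)^α = 5.2327^0.41 ≈ 1.9710

y* ≈ 1.97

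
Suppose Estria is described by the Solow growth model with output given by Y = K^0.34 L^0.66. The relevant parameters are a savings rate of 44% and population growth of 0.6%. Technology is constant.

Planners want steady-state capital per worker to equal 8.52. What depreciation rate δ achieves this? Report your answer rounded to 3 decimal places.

δ ≈ 0.101

In steady state, investment equals break-even investment: s·k^α = (n + δ)·k.
So s / (n + δ) = (k*)^(1−α) = 8.52^0.66 = 4.1124.
Therefore n + δ = s / 4.1124 = 0.44 / 4.1124 = 0.1070, so δ = 0.1070 − 0.006 = 0.1010.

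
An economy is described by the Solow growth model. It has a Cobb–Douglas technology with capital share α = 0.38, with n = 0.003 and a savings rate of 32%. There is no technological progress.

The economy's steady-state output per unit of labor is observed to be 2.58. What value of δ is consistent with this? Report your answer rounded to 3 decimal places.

At the steady state, Δk = 0, so s·k^α = (n + δ)·k.
Since y* = [s/(n + δ)]^(α/(1−α)), we have s/(n + δ) = (y*)^((1−α)/α) = 2.58^1.6316 = 4.6946.
Therefore n + δ = s / 4.6946 = 0.32 / 4.6946 = 0.0682, so δ = 0.0682 − 0.003 = 0.0652.

δ ≈ 0.065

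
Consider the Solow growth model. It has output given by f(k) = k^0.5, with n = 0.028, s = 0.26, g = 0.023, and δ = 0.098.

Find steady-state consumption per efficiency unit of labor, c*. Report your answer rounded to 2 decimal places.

At the steady state, Δk = 0, so s·k^α = (n + g + δ)·k.
Dividing both sides by k: k^(1−α) = s / (n + g + δ).
k^0.5 = 0.26 / (0.028 + 0.023 + 0.098) = 0.26 / 0.149 = 1.7450
k* = 1.7450^(1/0.5) ≈ 3.0450
y* = (k*)^α = 3.0450^0.5 ≈ 1.7450
c* = (1 − s)·y* = (1 − 0.26) × 1.7450 ≈ 1.2913

c* = 1.29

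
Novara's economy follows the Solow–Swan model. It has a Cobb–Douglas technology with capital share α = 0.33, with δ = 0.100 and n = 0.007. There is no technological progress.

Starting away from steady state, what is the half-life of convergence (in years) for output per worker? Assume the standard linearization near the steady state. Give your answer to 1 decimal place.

Near the steady state the convergence rate is λ = (1 − α)(n + δ).
λ = (1 − 0.33) × 0.107 = 0.67 × 0.107 = 0.07169
Half-life = ln 2 / λ = 0.6931 / 0.07169 ≈ 9.67 years

half-life ≈ 9.7 years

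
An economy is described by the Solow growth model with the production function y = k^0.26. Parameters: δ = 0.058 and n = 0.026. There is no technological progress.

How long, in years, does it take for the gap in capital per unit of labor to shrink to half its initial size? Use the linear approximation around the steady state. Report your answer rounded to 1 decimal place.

Near the steady state the convergence rate is λ = (1 − α)(n + δ).
λ = (1 − 0.26) × 0.084 = 0.74 × 0.084 = 0.06216
Half-life = ln 2 / λ = 0.6931 / 0.06216 ≈ 11.15 years

t_½ ≈ 11.2 years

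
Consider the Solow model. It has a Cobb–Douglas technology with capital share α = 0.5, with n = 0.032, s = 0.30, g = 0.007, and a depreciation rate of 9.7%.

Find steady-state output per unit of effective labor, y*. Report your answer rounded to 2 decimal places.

y* = 2.21

In steady state, investment equals break-even investment: s·k^α = (n + g + δ)·k.
Dividing both sides by k: k^(1−α) = s / (n + g + δ).
k^0.5 = 0.30 / (0.032 + 0.007 + 0.097) = 0.30 / 0.136 = 2.2059
k* = 2.2059^(1/0.5) ≈ 4.8660
y* = (k*)^α = 4.8660^0.5 ≈ 2.2059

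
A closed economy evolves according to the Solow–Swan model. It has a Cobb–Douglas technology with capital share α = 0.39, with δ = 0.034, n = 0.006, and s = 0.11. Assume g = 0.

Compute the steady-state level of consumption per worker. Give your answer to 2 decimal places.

c* = 1.70

At the steady state, Δk = 0, so s·k^α = (n + δ)·k.
Rearranging, k^(1−α) = s / (n + δ).
k^0.61 = 0.11 / (0.006 + 0.034) = 0.11 / 0.040 = 2.7500
k* = 2.7500^(1/0.61) ≈ 5.2507
y* = (k*)^α = 5.2507^0.39 ≈ 1.9093
c* = (1 − s)·y* = (1 − 0.11) × 1.9093 ≈ 1.6993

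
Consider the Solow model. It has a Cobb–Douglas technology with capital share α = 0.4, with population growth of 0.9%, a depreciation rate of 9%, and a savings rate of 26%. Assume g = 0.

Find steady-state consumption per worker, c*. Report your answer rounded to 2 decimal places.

c* = 1.41

Steady state requires s·f(k) = (n + δ)·k, i.e. s·k^α = (n + δ)·k.
Rearranging, k^(1−α) = s / (n + δ).
k^0.6 = 0.26 / (0.009 + 0.090) = 0.26 / 0.099 = 2.6263
k* = 2.6263^(1/0.6) ≈ 4.9993
y* = (k*)^α = 4.9993^0.4 ≈ 1.9035
c* = (1 − s)·y* = (1 − 0.26) × 1.9035 ≈ 1.4086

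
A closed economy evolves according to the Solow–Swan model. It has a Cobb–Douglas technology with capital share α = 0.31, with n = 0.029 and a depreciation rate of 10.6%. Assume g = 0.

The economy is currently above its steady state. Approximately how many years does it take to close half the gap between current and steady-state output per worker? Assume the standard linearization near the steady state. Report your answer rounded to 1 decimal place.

about 7.4 years

Near the steady state the convergence rate is λ = (1 − α)(n + δ).
λ = (1 − 0.31) × 0.135 = 0.69 × 0.135 = 0.09315
Half-life = ln 2 / λ = 0.6931 / 0.09315 ≈ 7.44 years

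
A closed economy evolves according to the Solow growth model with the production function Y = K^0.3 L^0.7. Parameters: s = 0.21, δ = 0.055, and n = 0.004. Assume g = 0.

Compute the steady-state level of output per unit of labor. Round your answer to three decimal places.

y* ≈ 1.723

Steady state requires s·f(k) = (n + δ)·k, i.e. s·k^α = (n + δ)·k.
Rearranging, k^(1−α) = s / (n + δ).
k^0.7 = 0.21 / (0.004 + 0.055) = 0.21 / 0.059 = 3.5593
k* = 3.5593^(1/0.7) ≈ 6.1329
y* = (k*)^α = 6.1329^0.3 ≈ 1.7231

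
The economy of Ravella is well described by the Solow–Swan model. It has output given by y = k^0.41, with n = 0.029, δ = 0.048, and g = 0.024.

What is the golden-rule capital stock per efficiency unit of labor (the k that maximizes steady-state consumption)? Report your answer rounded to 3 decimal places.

The golden rule sets f'(k) = n + g + δ, i.e. α·k^(α−1) = n + g + δ.
So k^(1−α) = α / (n + g + δ) = 0.41 / 0.101 = 4.0594.
k_gold = 4.0594^(1/0.59) ≈ 10.7471

k_gold ≈ 10.747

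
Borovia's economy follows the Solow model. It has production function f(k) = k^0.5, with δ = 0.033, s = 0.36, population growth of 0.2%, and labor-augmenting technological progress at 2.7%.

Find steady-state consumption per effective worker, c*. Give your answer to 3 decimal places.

c* ≈ 3.716

In steady state, investment equals break-even investment: s·k^α = (n + g + δ)·k.
Dividing both sides by k: k^(1−α) = s / (n + g + δ).
k^0.5 = 0.36 / (0.002 + 0.027 + 0.033) = 0.36 / 0.062 = 5.8065
k* = 5.8065^(1/0.5) ≈ 33.7154
y* = (k*)^α = 33.7154^0.5 ≈ 5.8065
c* = (1 − s)·y* = (1 − 0.36) × 5.8065 ≈ 3.7162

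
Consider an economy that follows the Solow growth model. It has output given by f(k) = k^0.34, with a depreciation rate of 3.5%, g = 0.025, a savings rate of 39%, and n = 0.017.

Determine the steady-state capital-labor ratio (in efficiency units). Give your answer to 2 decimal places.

k* ≈ 11.68

Steady state requires s·f(k) = (n + g + δ)·k, i.e. s·k^α = (n + g + δ)·k.
Dividing both sides by k: k^(1−α) = s / (n + g + δ).
k^0.66 = 0.39 / (0.017 + 0.025 + 0.035) = 0.39 / 0.077 = 5.0649
k* = 5.0649^(1/0.66) ≈ 11.6824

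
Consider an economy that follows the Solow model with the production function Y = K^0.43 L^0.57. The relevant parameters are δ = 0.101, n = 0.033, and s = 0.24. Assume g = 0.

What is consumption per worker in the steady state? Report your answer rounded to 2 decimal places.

Steady state requires s·f(k) = (n + δ)·k, i.e. s·k^α = (n + δ)·k.
Rearranging, k^(1−α) = s / (n + δ).
k^0.57 = 0.24 / (0.033 + 0.101) = 0.24 / 0.134 = 1.7910
k* = 1.7910^(1/0.57) ≈ 2.7799
y* = (k*)^α = 2.7799^0.43 ≈ 1.5521
c* = (1 − s)·y* = (1 − 0.24) × 1.5521 ≈ 1.1796

c* ≈ 1.18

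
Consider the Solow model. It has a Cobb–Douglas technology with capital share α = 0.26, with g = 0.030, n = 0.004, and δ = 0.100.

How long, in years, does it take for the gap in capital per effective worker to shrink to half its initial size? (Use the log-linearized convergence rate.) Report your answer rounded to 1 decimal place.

t_½ ≈ 7.0 years

Near the steady state the convergence rate is λ = (1 − α)(n + g + δ).
λ = (1 − 0.26) × 0.134 = 0.74 × 0.134 = 0.09916
Half-life = ln 2 / λ = 0.6931 / 0.09916 ≈ 6.99 years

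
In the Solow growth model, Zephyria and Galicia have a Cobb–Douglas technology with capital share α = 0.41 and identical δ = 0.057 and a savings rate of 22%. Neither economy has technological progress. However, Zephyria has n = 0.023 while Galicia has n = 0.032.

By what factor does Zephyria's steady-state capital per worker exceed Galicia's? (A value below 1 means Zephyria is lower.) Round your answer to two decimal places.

k*_Z / k*_G ≈ 1.20

Steady-state k* = [s/(n + δ)]^(1/(1−α)), so the ratio is [ (s_Z/(n + δ)_Z) / (s_G/(n + δ)_G) ]^1.6949.
s_Z/(n + δ)_Z = 0.22/0.080 = 2.7500; s_G/(n + δ)_G = 0.22/0.089 = 2.4719.
Ratio = (2.7500/2.4719)^1.6949 = 1.1125^1.6949 ≈ 1.1980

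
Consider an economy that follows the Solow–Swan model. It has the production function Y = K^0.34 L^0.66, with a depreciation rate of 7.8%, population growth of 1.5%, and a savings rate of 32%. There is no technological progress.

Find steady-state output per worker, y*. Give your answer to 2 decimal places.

Steady state requires s·f(k) = (n + δ)·k, i.e. s·k^α = (n + δ)·k.
Dividing both sides by k: k^(1−α) = s / (n + δ).
k^0.66 = 0.32 / (0.015 + 0.078) = 0.32 / 0.093 = 3.4409
k* = 3.4409^(1/0.66) ≈ 6.5034
y* = (k*)^α = 6.5034^0.34 ≈ 1.8900

y* = 1.89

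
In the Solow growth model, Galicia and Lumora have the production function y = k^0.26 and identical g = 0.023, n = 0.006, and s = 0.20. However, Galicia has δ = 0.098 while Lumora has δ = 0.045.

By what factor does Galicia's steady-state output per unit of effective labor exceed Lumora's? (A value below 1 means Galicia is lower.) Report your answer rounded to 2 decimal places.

y*_G / y*_L ≈ 0.83

Steady-state y* = [s/(n + g + δ)]^(α/(1−α)), so the ratio is [ (s_G/(n + g + δ)_G) / (s_L/(n + g + δ)_L) ]^0.3514.
s_G/(n + g + δ)_G = 0.20/0.127 = 1.5748; s_L/(n + g + δ)_L = 0.20/0.074 = 2.7027.
Ratio = (1.5748/2.7027)^0.3514 = 0.5827^0.3514 ≈ 0.8271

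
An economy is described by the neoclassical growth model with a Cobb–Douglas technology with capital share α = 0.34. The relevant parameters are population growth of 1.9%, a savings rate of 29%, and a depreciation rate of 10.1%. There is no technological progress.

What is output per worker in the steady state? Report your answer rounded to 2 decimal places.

y* ≈ 1.58

In steady state, investment equals break-even investment: s·k^α = (n + δ)·k.
Dividing both sides by k: k^(1−α) = s / (n + δ).
k^0.66 = 0.29 / (0.019 + 0.101) = 0.29 / 0.120 = 2.4167
k* = 2.4167^(1/0.66) ≈ 3.8075
y* = (k*)^α = 3.8075^0.34 ≈ 1.5755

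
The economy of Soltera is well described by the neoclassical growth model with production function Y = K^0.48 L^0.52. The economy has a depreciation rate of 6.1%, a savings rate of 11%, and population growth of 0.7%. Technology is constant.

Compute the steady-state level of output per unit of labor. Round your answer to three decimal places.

In steady state, investment equals break-even investment: s·k^α = (n + δ)·k.
Dividing both sides by k: k^(1−α) = s / (n + δ).
k^0.52 = 0.11 / (0.007 + 0.061) = 0.11 / 0.068 = 1.6176
k* = 1.6176^(1/0.52) ≈ 2.5216
y* = (k*)^α = 2.5216^0.48 ≈ 1.5589

y* ≈ 1.559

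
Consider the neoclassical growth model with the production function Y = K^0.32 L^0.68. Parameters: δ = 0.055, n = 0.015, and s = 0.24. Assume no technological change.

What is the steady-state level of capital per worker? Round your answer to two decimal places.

In steady state, investment equals break-even investment: s·k^α = (n + δ)·k.
Dividing both sides by k: k^(1−α) = s / (n + δ).
k^0.68 = 0.24 / (0.015 + 0.055) = 0.24 / 0.070 = 3.4286
k* = 3.4286^(1/0.68) ≈ 6.1226

k* ≈ 6.12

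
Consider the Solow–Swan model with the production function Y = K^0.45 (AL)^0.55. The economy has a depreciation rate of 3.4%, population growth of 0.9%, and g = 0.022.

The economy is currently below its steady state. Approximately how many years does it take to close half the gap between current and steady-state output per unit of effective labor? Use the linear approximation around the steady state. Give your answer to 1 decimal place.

Near the steady state the convergence rate is λ = (1 − α)(n + g + δ).
λ = (1 − 0.45) × 0.065 = 0.55 × 0.065 = 0.03575
Half-life = ln 2 / λ = 0.6931 / 0.03575 ≈ 19.39 years

t_½ ≈ 19.4 years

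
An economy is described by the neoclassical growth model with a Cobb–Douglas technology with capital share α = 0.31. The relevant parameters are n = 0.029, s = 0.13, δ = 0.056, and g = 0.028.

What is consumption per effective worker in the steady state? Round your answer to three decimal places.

At the steady state, Δk = 0, so s·k^α = (n + g + δ)·k.
Dividing both sides by k: k^(1−α) = s / (n + g + δ).
k^0.69 = 0.13 / (0.029 + 0.028 + 0.056) = 0.13 / 0.113 = 1.1504
k* = 1.1504^(1/0.69) ≈ 1.2251
y* = (k*)^α = 1.2251^0.31 ≈ 1.0650
c* = (1 − s)·y* = (1 − 0.13) × 1.0650 ≈ 0.9266

c* ≈ 0.927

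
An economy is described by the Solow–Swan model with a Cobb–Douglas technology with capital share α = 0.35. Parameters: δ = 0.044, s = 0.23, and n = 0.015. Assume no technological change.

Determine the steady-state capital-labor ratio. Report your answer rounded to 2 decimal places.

k* ≈ 8.11

In steady state, investment equals break-even investment: s·k^α = (n + δ)·k.
Dividing both sides by k: k^(1−α) = s / (n + δ).
k^0.65 = 0.23 / (0.015 + 0.044) = 0.23 / 0.059 = 3.8983
k* = 3.8983^(1/0.65) ≈ 8.1103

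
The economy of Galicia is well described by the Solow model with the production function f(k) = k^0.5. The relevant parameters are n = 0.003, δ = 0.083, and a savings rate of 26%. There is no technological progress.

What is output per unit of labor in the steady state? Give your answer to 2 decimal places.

y* = 3.02

Steady state requires s·f(k) = (n + δ)·k, i.e. s·k^α = (n + δ)·k.
Dividing both sides by k: k^(1−α) = s / (n + δ).
k^0.5 = 0.26 / (0.003 + 0.083) = 0.26 / 0.086 = 3.0233
k* = 3.0233^(1/0.5) ≈ 9.1403
y* = (k*)^α = 9.1403^0.5 ≈ 3.0233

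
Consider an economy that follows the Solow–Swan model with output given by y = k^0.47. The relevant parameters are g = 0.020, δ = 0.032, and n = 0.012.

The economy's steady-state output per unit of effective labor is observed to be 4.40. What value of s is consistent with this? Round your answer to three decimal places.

s ≈ 0.340

In steady state, investment equals break-even investment: s·k^α = (n + g + δ)·k.
Since y* = [s/(n + g + δ)]^(α/(1−α)), we have s/(n + g + δ) = (y*)^((1−α)/α) = 4.40^1.1277 = 5.3164.
Therefore s = 5.3164 × (n + g + δ) = 5.3164 × 0.064 = 0.3402.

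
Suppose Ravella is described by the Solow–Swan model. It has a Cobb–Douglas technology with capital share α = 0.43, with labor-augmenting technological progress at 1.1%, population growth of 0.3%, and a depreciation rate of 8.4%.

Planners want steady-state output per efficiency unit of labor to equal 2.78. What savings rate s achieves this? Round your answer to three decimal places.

s ≈ 0.380

In steady state, investment equals break-even investment: s·k^α = (n + g + δ)·k.
Since y* = [s/(n + g + δ)]^(α/(1−α)), we have s/(n + g + δ) = (y*)^((1−α)/α) = 2.78^1.3256 = 3.8782.
Therefore s = 3.8782 × (n + g + δ) = 3.8782 × 0.098 = 0.3801.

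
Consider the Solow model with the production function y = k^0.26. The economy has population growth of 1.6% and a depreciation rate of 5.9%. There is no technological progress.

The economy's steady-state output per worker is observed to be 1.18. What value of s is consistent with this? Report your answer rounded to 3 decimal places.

s ≈ 0.120

At the steady state, Δk = 0, so s·k^α = (n + δ)·k.
Since y* = [s/(n + δ)]^(α/(1−α)), we have s/(n + δ) = (y*)^((1−α)/α) = 1.18^2.8462 = 1.6017.
Therefore s = 1.6017 × (n + δ) = 1.6017 × 0.075 = 0.1201.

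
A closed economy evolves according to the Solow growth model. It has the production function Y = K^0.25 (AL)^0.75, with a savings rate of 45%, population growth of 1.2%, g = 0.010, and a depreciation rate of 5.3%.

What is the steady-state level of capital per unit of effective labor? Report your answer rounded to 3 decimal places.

k* ≈ 10.903

Steady state requires s·f(k) = (n + g + δ)·k, i.e. s·k^α = (n + g + δ)·k.
Dividing both sides by k: k^(1−α) = s / (n + g + δ).
k^0.75 = 0.45 / (0.012 + 0.010 + 0.053) = 0.45 / 0.075 = 6.0000
k* = 6.0000^(1/0.75) ≈ 10.9027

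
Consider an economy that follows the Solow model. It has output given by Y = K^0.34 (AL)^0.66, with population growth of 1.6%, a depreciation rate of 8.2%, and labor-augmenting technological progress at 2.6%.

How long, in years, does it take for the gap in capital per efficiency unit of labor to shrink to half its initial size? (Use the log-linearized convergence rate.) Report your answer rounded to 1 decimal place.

Near the steady state the convergence rate is λ = (1 − α)(n + g + δ).
λ = (1 − 0.34) × 0.124 = 0.66 × 0.124 = 0.08184
Half-life = ln 2 / λ = 0.6931 / 0.08184 ≈ 8.47 years

t_½ ≈ 8.5 years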